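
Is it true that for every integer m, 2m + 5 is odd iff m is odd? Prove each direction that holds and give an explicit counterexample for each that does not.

(⟸) Suppose m is odd. Since 2 is even, 2m is even for every m, so 2m + 5 has the same parity as 5, which is odd. Hence 2m + 5 is odd.

(⟹) This fails: take m = 6. Then 2m + 5 = 17, which is odd, yet m = 6 is even, not odd.

The forward direction fails; the converse holds.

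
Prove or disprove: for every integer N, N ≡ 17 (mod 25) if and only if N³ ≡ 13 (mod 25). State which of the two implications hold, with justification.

(→) Suppose N ≡ 17 (mod 25). Write N = 25j + 17. Then (25j + 17)³ = 15625j³ + 31875j² + 21675j + 4913 = 25(625j³ + 1275j² + 867j + 196) + 13, so N³ ≡ 13 (mod 25).

(←) Conversely, suppose N³ ≡ 13 (mod 25). The only residue r in {0, …, 24} with r³ ≡ 13 (mod 25) is r = 17, so N ≡ 17 (mod 25).

Both directions hold.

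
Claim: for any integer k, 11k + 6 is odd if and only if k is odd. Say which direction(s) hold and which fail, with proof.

Forward direction. Suppose 11k + 6 is odd. Since 11 is odd, 11k and k have the same parity, so 11k + 6 ≡ k + 6 (mod 2). As 6 is even, 11k + 6 is odd exactly when k is odd. Thus k is odd.

Converse. Suppose k is odd; write k = 2j + 1. Then 11k + 6 = 11·(2j + 1) + 6 = 2·11j + 17, which is odd.

Both directions hold.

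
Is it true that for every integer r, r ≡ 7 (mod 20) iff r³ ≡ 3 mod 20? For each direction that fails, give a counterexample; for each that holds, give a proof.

(⇒) Suppose r ≡ 7 (mod 20). Write r = 20j + 7. Then (20j + 7)³ = 8000j³ + 8400j² + 2940j + 343 = 20(400j³ + 420j² + 147j + 17) + 3, so r³ ≡ 3 (mod 20).

(⇐) Conversely, suppose r³ ≡ 3 (mod 20). The only residue r in {0, …, 19} with r³ ≡ 3 (mod 20) is r = 7, so r ≡ 7 (mod 20).

Both implications hold.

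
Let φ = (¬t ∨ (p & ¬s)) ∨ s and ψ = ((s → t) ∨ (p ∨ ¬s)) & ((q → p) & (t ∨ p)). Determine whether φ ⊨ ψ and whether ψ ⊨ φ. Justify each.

Neither direction holds.

[⇒] This fails. Under t = F, s = F, p = F, q = F, the left side is true but the right side is false.

[⇐] This fails. Under t = T, s = F, p = F, q = F, the left side is false but the right side is true.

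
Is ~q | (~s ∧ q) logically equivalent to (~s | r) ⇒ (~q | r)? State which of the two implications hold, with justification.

Neither direction holds.

Forward direction. This fails. Under s = F, q = T, r = F, the left side is true but the right side is false.

Converse. This fails. Under s = T, q = T, r = F, the left side is false but the right side is true.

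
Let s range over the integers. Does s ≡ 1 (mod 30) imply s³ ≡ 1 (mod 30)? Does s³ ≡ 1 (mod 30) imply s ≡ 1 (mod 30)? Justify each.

Both directions hold.

(⟸) Suppose s³ ≡ 1 (mod 30). The only residue r in {0, …, 29} with r³ ≡ 1 (mod 30) is r = 1, so s ≡ 1 (mod 30).

(⟹) Suppose s ≡ 1 (mod 30). Write s = 30j + 1. Then (30j + 1)³ = 27000j³ + 2700j² + 90j + 1 = 30(900j³ + 90j² + 3j) + 1, so s³ ≡ 1 (mod 30).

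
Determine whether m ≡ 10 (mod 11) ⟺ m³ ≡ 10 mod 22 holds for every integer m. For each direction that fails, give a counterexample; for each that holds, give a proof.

(⟹) This fails: take m = 21. Then 21 ≡ 10 (mod 11), but 21³ = 9261 ≡ 21 (mod 22), not 10.

(⟸) Conversely, the residues r modulo 22 with r³ ≡ 10 (mod 22) are exactly {10}, and each is ≡ 10 (mod 11).

(⇒) fails; (⇐) holds.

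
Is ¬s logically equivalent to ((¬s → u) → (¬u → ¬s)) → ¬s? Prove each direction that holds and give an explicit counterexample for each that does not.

Not equivalent: only (⇒) holds.

Forward direction. Assume the antecedent. If u is true, the antecedent forces (u = T, s = F), and ((¬s → u) → (¬u → ¬s)) → ¬s holds there. If u is false, ((¬s → u) → (¬u → ¬s)) → ¬s reduces to true regardless of the other variables. Either way ((¬s → u) → (¬u → ¬s)) → ¬s holds.

Converse. This fails. Under u = F, s = T, the left side is false but the right side is true.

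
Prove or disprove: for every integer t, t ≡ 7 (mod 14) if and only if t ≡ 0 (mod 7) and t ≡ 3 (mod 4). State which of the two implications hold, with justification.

(⇒) fails; (⇐) holds.

(⟹) This fails: t = 21 gives 21 ≡ 7 (mod 14) but 21 ≡ 1 (mod 4), so the conjunction on the right does not hold.

(⟸) Conversely, if t ≡ 0 (mod 7) and t ≡ 3 (mod 4), then by the Chinese remainder theorem t ≡ 7 (mod 28). Since 7 ≡ 7 (mod 14) and 14 ∣ 28, we get t ≡ 7 (mod 14).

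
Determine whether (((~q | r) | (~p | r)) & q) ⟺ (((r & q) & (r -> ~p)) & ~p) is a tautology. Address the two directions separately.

(⟹) This fails. Under p = F, r = F, q = T, the left side is true but the right side is false.

(⟸) Assume the antecedent. If p is true, the antecedent cannot hold. If p is false, the antecedent forces (p = F, r = T, q = T), and ((~q | r) | (~p | r)) & q holds there. Either way ((~q | r) | (~p | r)) & q holds.

(⇒) fails; (⇐) holds.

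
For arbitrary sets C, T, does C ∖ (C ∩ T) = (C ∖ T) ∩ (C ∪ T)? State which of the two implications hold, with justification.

Forward inclusion. Let x ∈ C ∖ (C ∩ T). Then x ∈ C and x ∉ T, from which x ∈ (C ∖ T) ∩ (C ∪ T).

Reverse inclusion. Let x ∈ (C ∖ T) ∩ (C ∪ T). Then x ∈ C and x ∉ T, from which x ∈ C ∖ (C ∩ T).

Both inclusions hold.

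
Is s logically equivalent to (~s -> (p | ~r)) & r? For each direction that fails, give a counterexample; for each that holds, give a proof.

[⇒] This fails. Under s = T, p = F, r = F, the left side is true but the right side is false.

[⇐] This fails. Under s = F, p = T, r = T, the left side is false but the right side is true.

Neither implication holds.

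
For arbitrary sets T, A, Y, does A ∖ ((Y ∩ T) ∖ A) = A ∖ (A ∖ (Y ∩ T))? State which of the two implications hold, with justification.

(⊆) fails; (⊇) holds.

(⟹) This inclusion fails. Take T = ∅, A = {1}, Y = ∅; then 1 ∈ A ∖ ((Y ∩ T) ∖ A) but 1 ∉ A ∖ (A ∖ (Y ∩ T)).

(⟸) Let x ∈ A ∖ (A ∖ (Y ∩ T)). Then x ∈ T ∩ A ∩ Y, from which x ∈ A ∖ ((Y ∩ T) ∖ A).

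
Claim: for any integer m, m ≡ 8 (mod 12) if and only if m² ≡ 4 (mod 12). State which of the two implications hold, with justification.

(⇒) Suppose m ≡ 8 (mod 12). Write m = 12j + 8. Then (12j + 8)² = 144j² + 192j + 64 = 12(12j² + 16j + 5) + 4, so m² ≡ 4 (mod 12).

(⇐) This fails: take m = 2. Then 2² = 4 ≡ 4 (mod 12), yet 2 ≡ 2 (mod 12), not 8.

Only the forward direction holds.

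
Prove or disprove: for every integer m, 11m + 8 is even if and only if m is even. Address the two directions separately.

(⇒) Suppose 11m + 8 is even. Since 11 is odd, 11m and m have the same parity, so 11m + 8 ≡ m + 8 (mod 2). As 8 is even, 11m + 8 is even exactly when m is even. Thus m is even.

(⇐) Conversely, suppose m is even; write m = 2j. Then 11m + 8 = 11·(2j) + 8 = 2·11j + 8, which is even.

Both directions hold; the statement is true.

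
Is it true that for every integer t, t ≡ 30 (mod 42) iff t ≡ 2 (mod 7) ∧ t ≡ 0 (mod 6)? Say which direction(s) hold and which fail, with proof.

(→) Suppose t ≡ 30 (mod 42); write t = 42j + 30. Since 7 ∣ 42, reducing mod 7 gives t ≡ 30 ≡ 2 (mod 7); since 6 ∣ 42, reducing mod 6 gives t ≡ 30 ≡ 0 (mod 6).

(←) Conversely, if t ≡ 2 (mod 7) and t ≡ 0 (mod 6), then by the Chinese remainder theorem t ≡ 30 (mod 42). This is exactly t ≡ 30 (mod 42).

Both directions hold.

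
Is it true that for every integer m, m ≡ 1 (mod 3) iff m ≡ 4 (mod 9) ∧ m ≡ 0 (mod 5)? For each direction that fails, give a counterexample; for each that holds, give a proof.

(⇐) If m ≡ 4 (mod 9) and m ≡ 0 (mod 5), then by the Chinese remainder theorem m ≡ 40 (mod 45). Since 40 ≡ 1 (mod 3) and 3 ∣ 45, we get m ≡ 1 (mod 3).

(⇒) This fails: m = 1 gives 1 ≡ 1 (mod 3) but 1 ≡ 1 (mod 9), so the conjunction on the right does not hold.

Not equivalent: only (⇐) holds.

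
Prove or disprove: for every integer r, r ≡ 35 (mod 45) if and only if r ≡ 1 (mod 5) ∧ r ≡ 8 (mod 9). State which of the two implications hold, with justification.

Forward direction. This fails: r = 35 gives 35 ≡ 35 (mod 45) but 35 ≡ 0 (mod 5), so the conjunction on the right does not hold.

Converse. This fails: r = 26 satisfies both congruences on the right (26 ≡ 1 mod 5 and 26 ≡ 8 mod 9) yet 26 ≡ 26 (mod 45), not 35.

Neither implication holds.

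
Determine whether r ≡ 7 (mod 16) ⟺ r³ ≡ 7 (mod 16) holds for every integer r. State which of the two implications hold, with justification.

(⟹) Suppose r ≡ 7 (mod 16). Write r = 16j + 7. Then (16j + 7)³ = 4096j³ + 5376j² + 2352j + 343 = 16(256j³ + 336j² + 147j + 21) + 7, so r³ ≡ 7 (mod 16).

(⟸) Conversely, suppose r³ ≡ 7 (mod 16). The only residue r in {0, …, 15} with r³ ≡ 7 (mod 16) is r = 7, so r ≡ 7 (mod 16).

Both implications hold.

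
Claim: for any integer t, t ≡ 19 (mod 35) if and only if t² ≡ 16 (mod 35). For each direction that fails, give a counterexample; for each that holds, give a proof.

Both directions fail.

(⇒) This fails: take t = 19. Then 19 ≡ 19 (mod 35), but 19² = 361 ≡ 11 (mod 35), not 16.

(⇐) This fails: take t = 4. Then 4² = 16 ≡ 16 (mod 35), yet 4 ≡ 4 (mod 35), not 19.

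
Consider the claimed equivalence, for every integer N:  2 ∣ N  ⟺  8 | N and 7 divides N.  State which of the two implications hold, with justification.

(→) This fails: take N = 2. Certainly 2 ∣ 2, but 8 ∤ 2.

(←) Suppose 8 ∣ N and 7 ∣ N. Any common multiple of 8 and 7 is a multiple of their lcm; here gcd(8, 7) = 1, so lcm(8, 7) = 8·7 = 56, so 56 ∣ N. Since 2 ∣ 56, it follows that 2 ∣ N.

Only the reverse direction holds.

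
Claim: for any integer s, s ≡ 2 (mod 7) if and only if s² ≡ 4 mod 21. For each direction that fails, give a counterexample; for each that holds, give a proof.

Both directions fail.

[⇒] This fails: take s = 9. Then 9 ≡ 2 (mod 7), but 9² = 81 ≡ 18 (mod 21), not 4.

[⇐] This fails: take s = 5. Then 5² = 25 ≡ 4 (mod 21), yet 5 ≡ 5 (mod 7), not 2.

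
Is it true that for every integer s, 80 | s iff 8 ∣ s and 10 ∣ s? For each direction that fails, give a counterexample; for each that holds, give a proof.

Forward direction. If 80 ∣ s, write s = 80q. Since 80 = 10·8, s = 8·(10q), so 8 ∣ s; and since 80 = 8·10, s = 10·(8q), so 10 ∣ s.

Converse. This fails: take s = 40. Both 8 ∣ 40 and 10 ∣ 40, yet 40 is not a multiple of 80 (since 40 = 0·80 + 40), so 80 ∤ 40.

(⇒) holds; (⇐) fails.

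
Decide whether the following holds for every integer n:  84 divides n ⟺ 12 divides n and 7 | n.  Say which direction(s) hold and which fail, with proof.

Both implications hold.

(⇒) If 84 ∣ n, write n = 84q. Since 84 = 7·12, n = 12·(7q), so 12 ∣ n; and since 84 = 12·7, n = 7·(12q), so 7 ∣ n.

(⇐) Suppose 12 ∣ n and 7 ∣ n. Any common multiple of 12 and 7 is a multiple of their lcm; here gcd(12, 7) = 1, so lcm(12, 7) = 12·7 = 84, so 84 ∣ n.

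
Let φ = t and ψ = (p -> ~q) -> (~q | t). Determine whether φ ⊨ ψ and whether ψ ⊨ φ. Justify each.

(⇒) holds; (⇐) fails.

Forward direction. Assume the antecedent. If p is true, (p -> ~q) -> (~q | t) reduces to true regardless of the other variables. If p is false, the antecedent forces (p = F, q = F, t = T) or (p = F, q = T, t = T), and (p -> ~q) -> (~q | t) holds there. Either way (p -> ~q) -> (~q | t) holds.

Converse. This fails. Under p = F, q = F, t = F, the left side is false but the right side is true.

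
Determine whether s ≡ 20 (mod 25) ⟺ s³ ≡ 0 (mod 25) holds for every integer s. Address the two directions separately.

Only the forward direction holds.

(→) Suppose s ≡ 20 (mod 25). Write s = 25j + 20. Then (25j + 20)³ = 15625j³ + 37500j² + 30000j + 8000 = 25(625j³ + 1500j² + 1200j + 320) + 0, so s³ ≡ 0 (mod 25).

(←) This fails: take s = 0. Then 0³ = 0 ≡ 0 (mod 25), yet 0 ≡ 0 (mod 25), not 20.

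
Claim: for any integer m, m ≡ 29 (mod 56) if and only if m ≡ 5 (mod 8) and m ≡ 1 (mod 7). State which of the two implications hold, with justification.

Both directions hold.

(→) Suppose m ≡ 29 (mod 56); write m = 56j + 29. Since 8 ∣ 56, reducing mod 8 gives m ≡ 29 ≡ 5 (mod 8); since 7 ∣ 56, reducing mod 7 gives m ≡ 29 ≡ 1 (mod 7).

(←) Conversely, if m ≡ 5 (mod 8) and m ≡ 1 (mod 7), then by the Chinese remainder theorem m ≡ 29 (mod 56). This is exactly m ≡ 29 (mod 56).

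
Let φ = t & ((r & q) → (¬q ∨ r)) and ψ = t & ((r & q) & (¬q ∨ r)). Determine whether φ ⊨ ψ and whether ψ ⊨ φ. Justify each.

(⇒) This fails. Under r = F, q = F, t = T, the left side is true but the right side is false.

(⇐) Assume the antecedent. If r is true, the antecedent forces (r = T, q = T, t = T), and t & ((r & q) → (¬q ∨ r)) holds there. If r is false, the antecedent cannot hold. Either way t & ((r & q) → (¬q ∨ r)) holds.

(⇒) fails; (⇐) holds.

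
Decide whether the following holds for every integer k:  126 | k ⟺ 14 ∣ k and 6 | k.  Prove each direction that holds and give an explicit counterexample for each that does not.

Converse. This fails: take k = 42. Both 14 ∣ 42 and 6 ∣ 42, yet 42 is not a multiple of 126 (since 42 = 0·126 + 42), so 126 ∤ 42.

Forward direction. If 126 ∣ k, write k = 126q. Since 126 = 9·14, k = 14·(9q), so 14 ∣ k; and since 126 = 21·6, k = 6·(21q), so 6 ∣ k.

Only the forward direction holds.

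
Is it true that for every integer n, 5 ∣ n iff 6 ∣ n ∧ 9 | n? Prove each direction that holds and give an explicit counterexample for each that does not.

Forward direction. This fails: take n = 5. Certainly 5 ∣ 5, but 6 ∤ 5.

Converse. This fails: take n = 18. Both 6 ∣ 18 and 9 ∣ 18, yet 18 is not a multiple of 5 (since 18 = 3·5 + 3), so 5 ∤ 18.

(⇒) fails and (⇐) fails.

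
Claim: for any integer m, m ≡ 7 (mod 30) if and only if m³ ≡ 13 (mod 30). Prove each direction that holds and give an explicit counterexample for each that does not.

Converse. Suppose m³ ≡ 13 (mod 30). The only residue r in {0, …, 29} with r³ ≡ 13 (mod 30) is r = 7, so m ≡ 7 (mod 30).

Forward direction. Suppose m ≡ 7 (mod 30). Write m = 30j + 7. Then (30j + 7)³ = 27000j³ + 18900j² + 4410j + 343 = 30(900j³ + 630j² + 147j + 11) + 13, so m³ ≡ 13 (mod 30).

Both directions hold; the statement is true.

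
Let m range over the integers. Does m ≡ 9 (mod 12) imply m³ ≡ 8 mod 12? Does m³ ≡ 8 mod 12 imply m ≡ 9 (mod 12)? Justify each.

Neither implication holds.

Forward direction. This fails: take m = 9. Then 9 ≡ 9 (mod 12), but 9³ = 729 ≡ 9 (mod 12), not 8.

Converse. This fails: take m = 2. Then 2³ = 8 ≡ 8 (mod 12), yet 2 ≡ 2 (mod 12), not 9.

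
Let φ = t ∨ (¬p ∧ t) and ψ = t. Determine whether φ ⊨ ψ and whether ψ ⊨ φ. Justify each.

The biconditional holds.

Forward direction. Assume the antecedent. If p is true, the antecedent forces (p = T, t = T), and t holds there. If p is false, the antecedent forces (p = F, t = T), and t holds there. Either way t holds.

Converse. Assume the antecedent. If p is true, the antecedent forces (p = T, t = T), and t ∨ (¬p ∧ t) holds there. If p is false, the antecedent forces (p = F, t = T), and t ∨ (¬p ∧ t) holds there. Either way t ∨ (¬p ∧ t) holds.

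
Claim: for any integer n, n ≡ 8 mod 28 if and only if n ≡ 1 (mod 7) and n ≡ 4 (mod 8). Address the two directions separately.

(⟸) If n ≡ 1 (mod 7) and n ≡ 4 (mod 8), then by the Chinese remainder theorem n ≡ 36 (mod 56). Since 36 ≡ 8 (mod 28) and 28 ∣ 56, we get n ≡ 8 (mod 28).

(⟹) This fails: n = 8 gives 8 ≡ 8 (mod 28) but 8 ≡ 0 (mod 8), so the conjunction on the right does not hold.

Only the converse holds.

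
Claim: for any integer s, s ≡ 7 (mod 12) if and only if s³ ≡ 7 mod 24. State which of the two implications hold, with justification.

(←) The residues r modulo 24 with r³ ≡ 7 (mod 24) are exactly {7}, and each is ≡ 7 (mod 12).

(→) This fails: take s = 19. Then 19 ≡ 7 (mod 12), but 19³ = 6859 ≡ 19 (mod 24), not 7.

Only the converse holds.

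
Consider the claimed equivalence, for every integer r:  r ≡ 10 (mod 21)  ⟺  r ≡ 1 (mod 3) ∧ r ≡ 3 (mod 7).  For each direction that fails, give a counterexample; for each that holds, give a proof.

Forward direction. Suppose r ≡ 10 (mod 21); write r = 21j + 10. Since 3 ∣ 21, reducing mod 3 gives r ≡ 10 ≡ 1 (mod 3); since 7 ∣ 21, reducing mod 7 gives r ≡ 10 ≡ 3 (mod 7).

Converse. If r ≡ 1 (mod 3) and r ≡ 3 (mod 7), then by the Chinese remainder theorem r ≡ 10 (mod 21). This is exactly r ≡ 10 (mod 21).

The biconditional holds.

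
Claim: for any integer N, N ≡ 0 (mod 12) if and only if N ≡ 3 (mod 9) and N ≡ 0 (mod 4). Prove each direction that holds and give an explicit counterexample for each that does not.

Only the converse holds.

(→) This fails: N = 0 gives 0 ≡ 0 (mod 12) but 0 ≡ 0 (mod 9), so the conjunction on the right does not hold.

(←) Conversely, if N ≡ 3 (mod 9) and N ≡ 0 (mod 4), then by the Chinese remainder theorem N ≡ 12 (mod 36). Since 12 ≡ 0 (mod 12) and 12 ∣ 36, we get N ≡ 0 (mod 12).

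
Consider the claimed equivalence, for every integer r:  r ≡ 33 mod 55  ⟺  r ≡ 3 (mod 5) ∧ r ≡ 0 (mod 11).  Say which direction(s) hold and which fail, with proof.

Both implications hold.

(→) Suppose r ≡ 33 (mod 55); write r = 55j + 33. Since 5 ∣ 55, reducing mod 5 gives r ≡ 33 ≡ 3 (mod 5); since 11 ∣ 55, reducing mod 11 gives r ≡ 33 ≡ 0 (mod 11).

(←) Conversely, if r ≡ 3 (mod 5) and r ≡ 0 (mod 11), then by the Chinese remainder theorem r ≡ 33 (mod 55). This is exactly r ≡ 33 (mod 55).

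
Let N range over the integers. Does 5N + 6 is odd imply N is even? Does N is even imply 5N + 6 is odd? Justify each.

(⟹) This fails: N = 5 gives 5N + 6 = 31, which is odd, but 5 is odd, not even.

(⟸) This also fails: N = 4 is even, but 5N + 6 = 26 is even, not odd.

Both directions fail.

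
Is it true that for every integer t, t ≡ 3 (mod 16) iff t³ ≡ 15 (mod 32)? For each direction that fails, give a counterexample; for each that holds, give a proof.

Forward direction. This fails: take t = 3. Then 3 ≡ 3 (mod 16), but 3³ = 27 ≡ 27 (mod 32), not 15.

Converse. This fails: take t = 15. Then 15³ = 3375 ≡ 15 (mod 32), yet 15 ≡ 15 (mod 16), not 3.

Neither direction holds.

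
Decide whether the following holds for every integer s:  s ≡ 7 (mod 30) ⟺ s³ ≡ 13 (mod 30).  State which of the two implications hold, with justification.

(⇒) Suppose s ≡ 7 (mod 30). Write s = 30j + 7. Then (30j + 7)³ = 27000j³ + 18900j² + 4410j + 343 = 30(900j³ + 630j² + 147j + 11) + 13, so s³ ≡ 13 (mod 30).

(⇐) Conversely, suppose s³ ≡ 13 (mod 30). The only residue r in {0, …, 29} with r³ ≡ 13 (mod 30) is r = 7, so s ≡ 7 (mod 30).

Both directions hold.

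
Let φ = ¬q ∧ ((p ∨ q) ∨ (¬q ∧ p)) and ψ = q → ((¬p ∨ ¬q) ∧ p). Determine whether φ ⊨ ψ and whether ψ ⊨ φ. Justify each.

[⇐] This fails. Under p = F, q = F, the left side is false but the right side is true.

[⇒] Assume the antecedent. If p is true, the antecedent forces (p = T, q = F), and q → ((¬p ∨ ¬q) ∧ p) holds there. If p is false, the antecedent cannot hold. Either way q → ((¬p ∨ ¬q) ∧ p) holds.

Only the forward implication holds.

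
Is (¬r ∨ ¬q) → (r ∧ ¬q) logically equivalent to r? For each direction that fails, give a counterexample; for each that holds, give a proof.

Forward direction. Assume the antecedent. If q is true, the antecedent forces (q = T, r = T), and r holds there. If q is false, the antecedent forces (q = F, r = T), and r holds there. Either way r holds.

Converse. Assume the antecedent. If q is true, the antecedent forces (q = T, r = T), and (¬r ∨ ¬q) → (r ∧ ¬q) holds there. If q is false, the antecedent forces (q = F, r = T), and (¬r ∨ ¬q) → (r ∧ ¬q) holds there. Either way (¬r ∨ ¬q) → (r ∧ ¬q) holds.

Both directions hold.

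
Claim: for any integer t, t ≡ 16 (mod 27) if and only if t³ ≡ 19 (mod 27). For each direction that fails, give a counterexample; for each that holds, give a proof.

The forward direction holds; the converse fails.

[⇒] Suppose t ≡ 16 (mod 27). Write t = 27j + 16. Then (27j + 16)³ = 19683j³ + 34992j² + 20736j + 4096 = 27(729j³ + 1296j² + 768j + 151) + 19, so t³ ≡ 19 (mod 27).

[⇐] This fails: take t = 7. Then 7³ = 343 ≡ 19 (mod 27), yet 7 ≡ 7 (mod 27), not 16.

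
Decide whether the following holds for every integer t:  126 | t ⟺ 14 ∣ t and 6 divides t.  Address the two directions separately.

(→) If 126 ∣ t, write t = 126q. Since 126 = 9·14, t = 14·(9q), so 14 ∣ t; and since 126 = 21·6, t = 6·(21q), so 6 ∣ t.

(←) This fails: take t = 42. Both 14 ∣ 42 and 6 ∣ 42, yet 42 is not a multiple of 126 (since 42 = 0·126 + 42), so 126 ∤ 42.

The forward direction holds; the converse fails.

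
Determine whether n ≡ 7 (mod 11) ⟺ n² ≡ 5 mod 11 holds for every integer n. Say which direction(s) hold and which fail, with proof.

Not equivalent: only (⇒) holds.

(⇒) Suppose n ≡ 7 (mod 11). Write n = 11j + 7. Then (11j + 7)² = 121j² + 154j + 49 = 11(11j² + 14j + 4) + 5, so n² ≡ 5 (mod 11).

(⇐) This fails: take n = 4. Then 4² = 16 ≡ 5 (mod 11), yet 4 ≡ 4 (mod 11), not 7.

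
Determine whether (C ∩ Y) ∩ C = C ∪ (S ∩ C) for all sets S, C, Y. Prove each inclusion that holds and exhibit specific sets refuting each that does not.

(⟸) This inclusion fails. Take S = ∅, C = {1}, Y = ∅; then 1 ∈ C ∪ (S ∩ C) but 1 ∉ (C ∩ Y) ∩ C.

(⟹) Let x ∈ (C ∩ Y) ∩ C. Then either x ∈ C ∩ Y and x ∉ S; or x ∈ S ∩ C ∩ Y. In each case x ∈ C ∪ (S ∩ C), so (C ∩ Y) ∩ C ⊆ C ∪ (S ∩ C).

Only the forward inclusion holds.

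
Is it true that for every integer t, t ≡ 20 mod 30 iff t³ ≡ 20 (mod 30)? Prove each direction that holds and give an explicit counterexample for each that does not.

(⇒) Suppose t ≡ 20 mod 30. Write t = 30j + 20. Then (30j + 20)³ = 27000j³ + 54000j² + 36000j + 8000 = 30(900j³ + 1800j² + 1200j + 266) + 20, so t³ ≡ 20 (mod 30).

(⇐) Conversely, suppose t³ ≡ 20 (mod 30). The only residue r in {0, …, 29} with r³ ≡ 20 (mod 30) is r = 20, so t ≡ 20 (mod 30).

Both directions hold.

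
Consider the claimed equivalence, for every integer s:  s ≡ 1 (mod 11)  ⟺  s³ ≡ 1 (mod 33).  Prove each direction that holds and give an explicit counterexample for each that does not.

Only the reverse direction holds.

[⇒] This fails: take s = 12. Then 12 ≡ 1 (mod 11), but 12³ = 1728 ≡ 12 (mod 33), not 1.

[⇐] Conversely, the residues r modulo 33 with r³ ≡ 1 (mod 33) are exactly {1}, and each is ≡ 1 (mod 11).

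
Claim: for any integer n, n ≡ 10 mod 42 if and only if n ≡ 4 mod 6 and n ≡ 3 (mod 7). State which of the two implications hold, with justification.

Both directions hold.

[⇐] If n ≡ 4 (mod 6) and n ≡ 3 (mod 7), then by the Chinese remainder theorem n ≡ 10 (mod 42). This is exactly n ≡ 10 (mod 42).

[⇒] Suppose n ≡ 10 (mod 42); write n = 42j + 10. Since 6 ∣ 42, reducing mod 6 gives n ≡ 10 ≡ 4 (mod 6); since 7 ∣ 42, reducing mod 7 gives n ≡ 10 ≡ 3 (mod 7).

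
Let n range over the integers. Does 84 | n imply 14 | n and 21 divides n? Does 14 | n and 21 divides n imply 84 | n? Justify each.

(⟹) If 84 ∣ n, write n = 84q. Since 84 = 6·14, n = 14·(6q), so 14 ∣ n; and since 84 = 4·21, n = 21·(4q), so 21 ∣ n.

(⟸) This fails: take n = 42. Both 14 ∣ 42 and 21 ∣ 42, yet 42 is not a multiple of 84 (since 42 = 0·84 + 42), so 84 ∤ 42.

The forward direction holds; the converse fails.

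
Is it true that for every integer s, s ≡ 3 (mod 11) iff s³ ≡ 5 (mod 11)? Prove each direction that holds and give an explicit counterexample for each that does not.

(⟸) For the converse, argue contrapositively. If s ≢ 3 (mod 11), then s is congruent to one of 0, 1, 2, 4, 5, 6, 7, 8, 9, 10 modulo 11, and these give s³ ≡ 0, 1, 8, 9, 4, 7, 2, 6, 3, 10 respectively — never 5.

(⟹) Suppose s ≡ 3 (mod 11). Write s = 11j + 3. Then (11j + 3)³ = 1331j³ + 1089j² + 297j + 27 = 11(121j³ + 99j² + 27j + 2) + 5, so s³ ≡ 5 (mod 11).

Both directions hold.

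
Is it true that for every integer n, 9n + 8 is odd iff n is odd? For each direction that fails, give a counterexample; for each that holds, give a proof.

(→) Suppose 9n + 8 is odd. Since 9 is odd, 9n and n have the same parity, so 9n + 8 ≡ n + 8 (mod 2). As 8 is even, 9n + 8 is odd exactly when n is odd. Thus n is odd.

(←) Conversely, suppose n is odd; write n = 2j + 1. Then 9n + 8 = 9·(2j + 1) + 8 = 2·9j + 17, which is odd.

Both directions hold; the statement is true.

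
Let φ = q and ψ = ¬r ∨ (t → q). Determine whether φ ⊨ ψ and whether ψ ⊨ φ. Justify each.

(⇒) Assume the antecedent. If q is true, ¬r ∨ (t → q) reduces to true regardless of the other variables. If q is false, the antecedent cannot hold. Either way ¬r ∨ (t → q) holds.

(⇐) This fails. Under q = F, r = F, t = F, the left side is false but the right side is true.

(⇒) holds; (⇐) fails.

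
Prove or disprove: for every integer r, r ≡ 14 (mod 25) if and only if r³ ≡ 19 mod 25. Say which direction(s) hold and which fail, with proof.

The biconditional holds.

(→) Suppose r ≡ 14 (mod 25). Write r = 25j + 14. Then (25j + 14)³ = 15625j³ + 26250j² + 14700j + 2744 = 25(625j³ + 1050j² + 588j + 109) + 19, so r³ ≡ 19 (mod 25).

(←) Conversely, suppose r³ ≡ 19 (mod 25). The only residue r in {0, …, 24} with r³ ≡ 19 (mod 25) is r = 14, so r ≡ 14 (mod 25).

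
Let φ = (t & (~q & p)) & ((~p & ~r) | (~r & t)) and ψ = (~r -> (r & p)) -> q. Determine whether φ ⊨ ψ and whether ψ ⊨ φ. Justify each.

Only the forward implication holds.

[⇐] This fails. Under p = F, t = F, r = F, q = F, the left side is false but the right side is true.

[⇒] Assume the antecedent. If p is true, the antecedent forces (p = T, t = T, r = F, q = F), and (~r -> (r & p)) -> q holds there. If p is false, the antecedent cannot hold. Either way (~r -> (r & p)) -> q holds.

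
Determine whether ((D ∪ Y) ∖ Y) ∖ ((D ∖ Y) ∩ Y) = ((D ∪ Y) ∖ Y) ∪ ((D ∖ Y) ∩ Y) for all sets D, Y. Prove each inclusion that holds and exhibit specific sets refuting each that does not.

(⟹) Let x ∈ ((D ∪ Y) ∖ Y) ∖ ((D ∖ Y) ∩ Y). Then x ∈ D and x ∉ Y, from which x ∈ ((D ∪ Y) ∖ Y) ∪ ((D ∖ Y) ∩ Y).

(⟸) Let x ∈ ((D ∪ Y) ∖ Y) ∪ ((D ∖ Y) ∩ Y). Then x ∈ D and x ∉ Y, from which x ∈ ((D ∪ Y) ∖ Y) ∖ ((D ∖ Y) ∩ Y).

Both inclusions hold.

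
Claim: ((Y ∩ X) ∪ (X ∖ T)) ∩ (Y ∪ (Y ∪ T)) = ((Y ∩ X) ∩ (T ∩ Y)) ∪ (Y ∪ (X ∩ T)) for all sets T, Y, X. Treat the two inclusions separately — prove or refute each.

The sets are not equal: only the forward inclusion holds.

Reverse inclusion. This inclusion fails. Take T = ∅, Y = {1}, X = ∅; then 1 ∈ ((Y ∩ X) ∩ (T ∩ Y)) ∪ (Y ∪ (X ∩ T)) but 1 ∉ ((Y ∩ X) ∪ (X ∖ T)) ∩ (Y ∪ (Y ∪ T)).

Forward inclusion. Let x ∈ ((Y ∩ X) ∪ (X ∖ T)) ∩ (Y ∪ (Y ∪ T)). Then either x ∈ Y ∩ X and x ∉ T; or x ∈ T ∩ Y ∩ X. In each case x ∈ ((Y ∩ X) ∩ (T ∩ Y)) ∪ (Y ∪ (X ∩ T)), so ((Y ∩ X) ∪ (X ∖ T)) ∩ (Y ∪ (Y ∪ T)) ⊆ ((Y ∩ X) ∩ (T ∩ Y)) ∪ (Y ∪ (X ∩ T)).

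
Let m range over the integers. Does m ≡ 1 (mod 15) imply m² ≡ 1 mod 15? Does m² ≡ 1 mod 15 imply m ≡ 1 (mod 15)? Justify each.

The forward direction holds; the converse fails.

(⇒) Suppose m ≡ 1 (mod 15). Write m = 15j + 1. Then (15j + 1)² = 225j² + 30j + 1 = 15(15j² + 2j) + 1, so m² ≡ 1 (mod 15).

(⇐) This fails: take m = 4. Then 4² = 16 ≡ 1 (mod 15), yet 4 ≡ 4 (mod 15), not 1.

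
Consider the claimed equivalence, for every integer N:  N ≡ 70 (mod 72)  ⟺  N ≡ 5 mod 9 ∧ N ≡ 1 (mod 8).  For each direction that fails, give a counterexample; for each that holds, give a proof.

Both directions fail.

(⇒) This fails: N = 70 gives 70 ≡ 70 (mod 72) but 70 ≡ 7 (mod 9), so the conjunction on the right does not hold.

(⇐) This fails: N = 41 satisfies both congruences on the right (41 ≡ 5 mod 9 and 41 ≡ 1 mod 8) yet 41 ≡ 41 (mod 72), not 70.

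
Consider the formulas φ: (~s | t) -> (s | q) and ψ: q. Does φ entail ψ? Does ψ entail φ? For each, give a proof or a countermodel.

Only the converse holds.

(⇒) This fails. Under t = F, s = T, q = F, the left side is true but the right side is false.

(⇐) Assume the antecedent. If t is true, the antecedent forces (t = T, s = F, q = T) or (t = T, s = T, q = T), and (~s | t) -> (s | q) holds there. If t is false, the antecedent forces (t = F, s = F, q = T) or (t = F, s = T, q = T), and (~s | t) -> (s | q) holds there. Either way (~s | t) -> (s | q) holds.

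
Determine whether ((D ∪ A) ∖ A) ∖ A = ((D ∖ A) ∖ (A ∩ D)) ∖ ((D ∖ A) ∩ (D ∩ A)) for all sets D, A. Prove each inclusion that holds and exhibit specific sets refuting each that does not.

The two sets are equal.

(⟹) Let x ∈ ((D ∪ A) ∖ A) ∖ A. Then x ∈ D and x ∉ A, from which x ∈ ((D ∖ A) ∖ (A ∩ D)) ∖ ((D ∖ A) ∩ (D ∩ A)).

(⟸) Let x ∈ ((D ∖ A) ∖ (A ∩ D)) ∖ ((D ∖ A) ∩ (D ∩ A)). Then x ∈ D and x ∉ A, from which x ∈ ((D ∪ A) ∖ A) ∖ A.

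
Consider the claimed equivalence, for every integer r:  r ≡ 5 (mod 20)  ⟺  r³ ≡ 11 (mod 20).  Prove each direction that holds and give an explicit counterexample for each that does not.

Neither direction holds.

(→) This fails: take r = 5. Then 5 ≡ 5 (mod 20), but 5³ = 125 ≡ 5 (mod 20), not 11.

(←) This fails: take r = 11. Then 11³ = 1331 ≡ 11 (mod 20), yet 11 ≡ 11 (mod 20), not 5.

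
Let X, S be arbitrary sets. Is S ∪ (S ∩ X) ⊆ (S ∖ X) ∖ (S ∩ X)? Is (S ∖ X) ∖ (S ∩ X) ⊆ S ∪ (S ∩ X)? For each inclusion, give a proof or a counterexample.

Only the reverse inclusion holds.

Forward inclusion. This inclusion fails. Take X = {1}, S = {1}; then 1 ∈ S ∪ (S ∩ X) but 1 ∉ (S ∖ X) ∖ (S ∩ X).

Reverse inclusion. Let x ∈ (S ∖ X) ∖ (S ∩ X). Then x ∈ S and x ∉ X, from which x ∈ S ∪ (S ∩ X).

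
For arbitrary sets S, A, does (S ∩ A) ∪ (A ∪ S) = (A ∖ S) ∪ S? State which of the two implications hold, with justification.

Both inclusions hold; the sets are equal.

Reverse inclusion. Let x ∈ (A ∖ S) ∪ S. Then either x ∈ S and x ∉ A; or x ∈ A and x ∉ S; or x ∈ S ∩ A. In each case x ∈ (S ∩ A) ∪ (A ∪ S), so (A ∖ S) ∪ S ⊆ (S ∩ A) ∪ (A ∪ S).

Forward inclusion. Let x ∈ (S ∩ A) ∪ (A ∪ S). Then either x ∈ S and x ∉ A; or x ∈ A and x ∉ S; or x ∈ S ∩ A. In each case x ∈ (A ∖ S) ∪ S, so (S ∩ A) ∪ (A ∪ S) ⊆ (A ∖ S) ∪ S.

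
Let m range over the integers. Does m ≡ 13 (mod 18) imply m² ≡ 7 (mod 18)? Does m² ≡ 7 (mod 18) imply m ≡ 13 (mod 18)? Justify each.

(⇒) holds; (⇐) fails.

[⇒] Suppose m ≡ 13 (mod 18). Write m = 18j + 13. Then (18j + 13)² = 324j² + 468j + 169 = 18(18j² + 26j + 9) + 7, so m² ≡ 7 (mod 18).

[⇐] This fails: take m = 5. Then 5² = 25 ≡ 7 (mod 18), yet 5 ≡ 5 (mod 18), not 13.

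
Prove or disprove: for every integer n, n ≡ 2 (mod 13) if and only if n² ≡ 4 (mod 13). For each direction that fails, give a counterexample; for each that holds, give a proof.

(→) Suppose n ≡ 2 (mod 13). Write n = 13j + 2. Then (13j + 2)² = 169j² + 52j + 4 = 13(13j² + 4j) + 4, so n² ≡ 4 (mod 13).

(←) This fails: take n = 11. Then 11² = 121 ≡ 4 (mod 13), yet 11 ≡ 11 (mod 13), not 2.

Not equivalent: only (⇒) holds.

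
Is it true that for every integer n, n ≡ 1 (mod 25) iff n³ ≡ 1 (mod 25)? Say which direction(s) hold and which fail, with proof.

(⟹) Suppose n ≡ 1 (mod 25). Write n = 25j + 1. Then (25j + 1)³ = 15625j³ + 1875j² + 75j + 1 = 25(625j³ + 75j² + 3j) + 1, so n³ ≡ 1 (mod 25).

(⟸) Conversely, suppose n³ ≡ 1 (mod 25). The only residue r in {0, …, 24} with r³ ≡ 1 (mod 25) is r = 1, so n ≡ 1 (mod 25).

The biconditional holds.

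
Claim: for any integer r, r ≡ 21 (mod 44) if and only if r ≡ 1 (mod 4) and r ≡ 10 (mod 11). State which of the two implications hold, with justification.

(⇒) Suppose r ≡ 21 (mod 44); write r = 44j + 21. Since 4 ∣ 44, reducing mod 4 gives r ≡ 21 ≡ 1 (mod 4); since 11 ∣ 44, reducing mod 11 gives r ≡ 21 ≡ 10 (mod 11).

(⇐) Conversely, if r ≡ 1 (mod 4) and r ≡ 10 (mod 11), then by the Chinese remainder theorem r ≡ 21 (mod 44). This is exactly r ≡ 21 (mod 44).

Equivalent; both directions hold.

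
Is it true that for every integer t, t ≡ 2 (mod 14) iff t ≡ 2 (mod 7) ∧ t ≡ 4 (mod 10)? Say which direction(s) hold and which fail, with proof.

Only the reverse direction holds.

(→) This fails: t = 2 gives 2 ≡ 2 (mod 14) but 2 ≡ 2 (mod 10), so the conjunction on the right does not hold.

(←) Conversely, if t ≡ 2 (mod 7) and t ≡ 4 (mod 10), then by the Chinese remainder theorem t ≡ 44 (mod 70). Since 44 ≡ 2 (mod 14) and 14 ∣ 70, we get t ≡ 2 (mod 14).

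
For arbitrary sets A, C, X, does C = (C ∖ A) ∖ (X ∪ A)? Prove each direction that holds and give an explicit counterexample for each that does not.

Only the reverse inclusion holds.

Forward inclusion. This inclusion fails. Take A = {1}, C = {1}, X = ∅; then 1 ∈ C but 1 ∉ (C ∖ A) ∖ (X ∪ A).

Reverse inclusion. Let x ∈ (C ∖ A) ∖ (X ∪ A). Then x ∈ C and x ∉ A, X, from which x ∈ C.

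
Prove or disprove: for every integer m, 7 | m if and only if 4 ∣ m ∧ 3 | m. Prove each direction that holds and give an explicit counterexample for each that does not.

Both directions fail.

(⇒) This fails: take m = 7. Certainly 7 ∣ 7, but 4 ∤ 7.

(⇐) This fails: take m = 12. Both 4 ∣ 12 and 3 ∣ 12, yet 12 is not a multiple of 7 (since 12 = 1·7 + 5), so 7 ∤ 12.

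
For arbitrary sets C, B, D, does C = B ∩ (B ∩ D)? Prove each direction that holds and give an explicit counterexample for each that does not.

(⊆) fails and (⊇) fails.

Forward inclusion. This inclusion fails. Take C = {1}, B = ∅, D = ∅; then 1 ∈ C but 1 ∉ B ∩ (B ∩ D).

Reverse inclusion. This inclusion fails. Take C = ∅, B = {1}, D = {1}; then 1 ∈ B ∩ (B ∩ D) but 1 ∉ C.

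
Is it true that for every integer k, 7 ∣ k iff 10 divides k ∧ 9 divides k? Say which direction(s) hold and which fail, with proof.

(⇒) fails and (⇐) fails.

(⇒) This fails: take k = 7. Certainly 7 ∣ 7, but 10 ∤ 7.

(⇐) This fails: take k = 90. Both 10 ∣ 90 and 9 ∣ 90, yet 90 is not a multiple of 7 (since 90 = 12·7 + 6), so 7 ∤ 90.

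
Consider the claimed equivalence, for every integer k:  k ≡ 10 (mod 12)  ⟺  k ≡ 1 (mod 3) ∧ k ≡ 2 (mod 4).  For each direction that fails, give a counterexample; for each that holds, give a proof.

(⟸) If k ≡ 1 (mod 3) and k ≡ 2 (mod 4), then by the Chinese remainder theorem k ≡ 10 (mod 12). This is exactly k ≡ 10 (mod 12).

(⟹) Suppose k ≡ 10 (mod 12); write k = 12j + 10. Since 3 ∣ 12, reducing mod 3 gives k ≡ 10 ≡ 1 (mod 3); since 4 ∣ 12, reducing mod 4 gives k ≡ 10 ≡ 2 (mod 4).

Equivalent; both directions hold.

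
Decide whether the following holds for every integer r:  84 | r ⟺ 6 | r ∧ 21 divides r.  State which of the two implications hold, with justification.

Only the forward implication holds.

[⇐] This fails: take r = 42. Both 6 ∣ 42 and 21 ∣ 42, yet 42 is not a multiple of 84 (since 42 = 0·84 + 42), so 84 ∤ 42.

[⇒] If 84 ∣ r, write r = 84q. Since 84 = 14·6, r = 6·(14q), so 6 ∣ r; and since 84 = 4·21, r = 21·(4q), so 21 ∣ r.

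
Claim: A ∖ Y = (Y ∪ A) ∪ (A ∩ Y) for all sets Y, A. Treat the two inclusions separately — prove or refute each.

(⊇) This inclusion fails. Take Y = {1}, A = ∅; then 1 ∈ (Y ∪ A) ∪ (A ∩ Y) but 1 ∉ A ∖ Y.

(⊆) Let x ∈ A ∖ Y. Then x ∈ A and x ∉ Y, from which x ∈ (Y ∪ A) ∪ (A ∩ Y).

(⊆) holds; (⊇) fails.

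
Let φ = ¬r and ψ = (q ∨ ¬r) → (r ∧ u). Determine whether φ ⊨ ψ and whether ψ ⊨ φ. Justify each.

(⇒) This fails. Under u = F, r = F, q = F, the left side is true but the right side is false.

(⇐) This fails. Under u = F, r = T, q = F, the left side is false but the right side is true.

Neither direction holds.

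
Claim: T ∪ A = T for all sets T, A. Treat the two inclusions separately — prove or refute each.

The sets are not equal: only the reverse inclusion holds.

Forward inclusion. This inclusion fails. Take T = ∅, A = {1}; then 1 ∈ T ∪ A but 1 ∉ T.

Reverse inclusion. Let x ∈ T. Then either x ∈ T and x ∉ A; or x ∈ T ∩ A. In each case x ∈ T ∪ A, so T ⊆ T ∪ A.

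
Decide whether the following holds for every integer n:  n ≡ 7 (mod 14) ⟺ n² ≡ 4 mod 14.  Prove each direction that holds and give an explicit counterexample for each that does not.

Forward direction. This fails: take n = 7. Then 7 ≡ 7 (mod 14), but 7² = 49 ≡ 7 (mod 14), not 4.

Converse. This fails: take n = 2. Then 2² = 4 ≡ 4 (mod 14), yet 2 ≡ 2 (mod 14), not 7.

Both directions fail.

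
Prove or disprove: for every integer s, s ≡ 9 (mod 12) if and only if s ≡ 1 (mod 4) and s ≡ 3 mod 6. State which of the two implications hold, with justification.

Both implications hold.

(⟸) If s ≡ 1 (mod 4) and s ≡ 3 (mod 6), then by the Chinese remainder theorem s ≡ 9 (mod 12). This is exactly s ≡ 9 (mod 12).

(⟹) Suppose s ≡ 9 (mod 12); write s = 12j + 9. Since 4 ∣ 12, reducing mod 4 gives s ≡ 9 ≡ 1 (mod 4); since 6 ∣ 12, reducing mod 6 gives s ≡ 9 ≡ 3 (mod 6).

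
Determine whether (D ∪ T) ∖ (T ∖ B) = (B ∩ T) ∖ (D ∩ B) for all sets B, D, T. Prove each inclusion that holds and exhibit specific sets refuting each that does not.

Forward inclusion. This inclusion fails. Take B = ∅, D = {1}, T = ∅; then 1 ∈ (D ∪ T) ∖ (T ∖ B) but 1 ∉ (B ∩ T) ∖ (D ∩ B).

Reverse inclusion. Let x ∈ (B ∩ T) ∖ (D ∩ B). Then x ∈ B ∩ T and x ∉ D, from which x ∈ (D ∪ T) ∖ (T ∖ B).

(⊆) fails; (⊇) holds.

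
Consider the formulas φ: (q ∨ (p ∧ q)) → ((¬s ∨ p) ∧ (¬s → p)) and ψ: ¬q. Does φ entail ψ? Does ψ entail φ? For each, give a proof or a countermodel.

(⟸) Assume the antecedent. If s is true, the antecedent forces (s = T, q = F, p = F) or (s = T, q = F, p = T), and the consequent holds there. If s is false, the antecedent forces (s = F, q = F, p = F) or (s = F, q = F, p = T), and the consequent holds there. Either way the consequent holds.

(⟹) This fails. Under s = F, q = T, p = T, the left side is true but the right side is false.

(⇒) fails; (⇐) holds.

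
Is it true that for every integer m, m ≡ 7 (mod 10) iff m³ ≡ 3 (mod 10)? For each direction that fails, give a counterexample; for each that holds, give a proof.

The biconditional holds.

(⇒) Suppose m ≡ 7 (mod 10). Write m = 10j + 7. Then (10j + 7)³ = 1000j³ + 2100j² + 1470j + 343 = 10(100j³ + 210j² + 147j + 34) + 3, so m³ ≡ 3 (mod 10).

(⇐) Conversely, suppose m³ ≡ 3 (mod 10). The only residue r in {0, …, 9} with r³ ≡ 3 (mod 10) is r = 7, so m ≡ 7 (mod 10).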